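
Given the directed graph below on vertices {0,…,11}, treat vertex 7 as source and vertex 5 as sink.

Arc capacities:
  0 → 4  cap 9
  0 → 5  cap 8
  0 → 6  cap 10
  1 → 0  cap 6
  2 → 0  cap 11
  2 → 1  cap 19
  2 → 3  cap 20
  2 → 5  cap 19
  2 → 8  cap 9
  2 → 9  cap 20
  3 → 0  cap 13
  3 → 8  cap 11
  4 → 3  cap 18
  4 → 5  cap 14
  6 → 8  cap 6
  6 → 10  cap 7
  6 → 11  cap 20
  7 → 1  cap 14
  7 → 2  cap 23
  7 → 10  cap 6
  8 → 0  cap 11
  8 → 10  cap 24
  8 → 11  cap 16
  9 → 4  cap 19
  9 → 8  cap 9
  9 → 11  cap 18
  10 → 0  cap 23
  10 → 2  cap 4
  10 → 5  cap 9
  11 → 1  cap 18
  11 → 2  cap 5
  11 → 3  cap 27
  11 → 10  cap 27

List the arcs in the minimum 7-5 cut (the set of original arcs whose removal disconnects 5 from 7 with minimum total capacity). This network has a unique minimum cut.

Min-cut arcs: {(1,0), (7,2), (7,10)} (total capacity 35)

augment #1: 7→2→5 push 19
augment #2: 7→10→5 push 6
augment #3: 7→1→0→5 push 6
augment #4: 7→2→0→5 push 2
augment #5: 7→2→0→4→5 push 2
max flow = 35; residual-reachable set from 7 gives S-side
cut edges (S→T): {(1,0), (7,2), (7,10)} total cap 35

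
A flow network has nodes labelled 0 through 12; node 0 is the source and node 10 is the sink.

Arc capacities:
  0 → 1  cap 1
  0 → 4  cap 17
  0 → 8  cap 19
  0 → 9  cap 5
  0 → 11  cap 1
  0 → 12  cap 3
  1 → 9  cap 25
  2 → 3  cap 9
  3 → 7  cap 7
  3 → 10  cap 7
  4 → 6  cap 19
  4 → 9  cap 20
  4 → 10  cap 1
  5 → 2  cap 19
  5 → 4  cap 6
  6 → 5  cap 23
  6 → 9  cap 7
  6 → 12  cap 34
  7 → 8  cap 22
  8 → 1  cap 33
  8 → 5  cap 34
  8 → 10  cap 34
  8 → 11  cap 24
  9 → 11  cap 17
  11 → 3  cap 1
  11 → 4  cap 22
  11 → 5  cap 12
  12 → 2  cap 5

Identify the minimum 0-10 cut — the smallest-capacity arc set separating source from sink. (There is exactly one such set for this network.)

augment #1: 0→4→10 push 1
augment #2: 0→8→10 push 19
augment #3: 0→11→3→10 push 1
augment #4: 0→12→2→3→10 push 3
augment #5: 0→4→6→5→2→3→10 push 3
augment #6: 0→4→6→5→2→3→7→8→10 push 3
max flow = 30; residual-reachable set from 0 gives S-side
cut edges (S→T): {(0,8), (2,3), (4,10), (11,3)} total cap 30

Min-cut arcs: {(0,8), (2,3), (4,10), (11,3)} (total capacity 30)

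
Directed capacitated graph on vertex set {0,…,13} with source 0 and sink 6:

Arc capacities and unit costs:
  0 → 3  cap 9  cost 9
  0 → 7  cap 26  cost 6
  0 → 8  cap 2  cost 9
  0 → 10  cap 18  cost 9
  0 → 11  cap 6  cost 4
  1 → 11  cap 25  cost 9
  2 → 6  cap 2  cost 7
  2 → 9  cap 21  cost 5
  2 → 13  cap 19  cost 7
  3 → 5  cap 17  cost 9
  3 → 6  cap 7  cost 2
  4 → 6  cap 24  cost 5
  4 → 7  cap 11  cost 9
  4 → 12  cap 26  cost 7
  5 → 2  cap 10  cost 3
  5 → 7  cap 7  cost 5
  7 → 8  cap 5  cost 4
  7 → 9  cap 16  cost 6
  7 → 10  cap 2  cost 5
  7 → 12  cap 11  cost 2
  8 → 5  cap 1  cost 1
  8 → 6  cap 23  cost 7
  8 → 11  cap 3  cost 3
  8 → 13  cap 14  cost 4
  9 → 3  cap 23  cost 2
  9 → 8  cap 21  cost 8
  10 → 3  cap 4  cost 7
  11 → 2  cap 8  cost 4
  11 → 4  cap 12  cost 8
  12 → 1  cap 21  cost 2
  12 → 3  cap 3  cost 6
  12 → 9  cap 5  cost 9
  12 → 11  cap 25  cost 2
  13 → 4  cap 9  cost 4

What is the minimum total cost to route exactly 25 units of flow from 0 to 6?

shortest-cost path #1: 0→3→6 push 7 @ unit cost 11 (adds 77)
shortest-cost path #2: 0→11→2→6 push 2 @ unit cost 15 (adds 30)
shortest-cost path #3: 0→8→6 push 2 @ unit cost 16 (adds 32)
shortest-cost path #4: 0→7→8→6 push 5 @ unit cost 17 (adds 85)
shortest-cost path #5: 0→11→4→6 push 4 @ unit cost 17 (adds 68)
shortest-cost path #6: 0→7→12→11→4→6 push 5 @ unit cost 23 (adds 115)
total cost = 407

Minimum cost for 25 units: 407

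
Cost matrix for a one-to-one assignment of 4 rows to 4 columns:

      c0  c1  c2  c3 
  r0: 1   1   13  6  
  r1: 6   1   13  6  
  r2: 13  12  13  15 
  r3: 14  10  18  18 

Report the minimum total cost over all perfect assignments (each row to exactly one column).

optimal assignment: row0→col0 (cost 1), row1→col3 (cost 6), row2→col2 (cost 13), row3→col1 (cost 10)
total = 1 + 6 + 13 + 10 = 30

Minimum assignment cost: 30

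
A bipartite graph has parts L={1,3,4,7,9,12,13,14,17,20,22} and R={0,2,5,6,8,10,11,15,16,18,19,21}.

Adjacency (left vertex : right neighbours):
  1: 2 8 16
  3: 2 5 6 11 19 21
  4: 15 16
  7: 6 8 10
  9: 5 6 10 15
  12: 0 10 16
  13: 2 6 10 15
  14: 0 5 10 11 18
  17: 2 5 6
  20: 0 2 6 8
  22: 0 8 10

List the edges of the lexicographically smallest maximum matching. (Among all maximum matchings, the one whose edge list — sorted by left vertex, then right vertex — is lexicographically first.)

Lex-smallest maximum matching: {(1,2), (3,11), (4,15), (7,6), (9,5), (12,16), (13,10), (14,18), (20,0), (22,8)}

|M| = 10 (so the lex-smallest maximum matching has 10 edges)
process left vertices in ascending order; for each, take the smallest-labelled available neighbour that still permits 10 edges overall, or leave it unmatched if none does
lex-smallest matching: {1-2, 3-11, 4-15, 7-6, 9-5, 12-16, 13-10, 14-18, 20-0, 22-8}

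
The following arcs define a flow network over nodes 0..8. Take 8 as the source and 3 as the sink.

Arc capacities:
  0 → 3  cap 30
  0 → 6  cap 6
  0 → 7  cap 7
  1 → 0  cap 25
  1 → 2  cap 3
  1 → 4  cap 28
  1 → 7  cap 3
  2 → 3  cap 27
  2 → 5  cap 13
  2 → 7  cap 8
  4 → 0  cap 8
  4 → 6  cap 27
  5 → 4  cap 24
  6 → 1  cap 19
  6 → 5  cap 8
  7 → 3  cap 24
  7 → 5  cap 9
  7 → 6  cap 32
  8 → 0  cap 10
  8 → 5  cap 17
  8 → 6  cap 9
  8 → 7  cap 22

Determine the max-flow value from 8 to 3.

Maximum flow value: 57

augment #1: 8→0→3 bottleneck 10, total now 10
augment #2: 8→7→3 bottleneck 22, total now 32
augment #3: 8→5→4→0→3 bottleneck 8, total now 40
augment #4: 8→6→1→0→3 bottleneck 9, total now 49
augment #5: 8→5→4→6→1→0→3 bottleneck 3, total now 52
augment #6: 8→5→4→6→1→2→3 bottleneck 3, total now 55
augment #7: 8→5→4→6→1→7→3 bottleneck 2, total now 57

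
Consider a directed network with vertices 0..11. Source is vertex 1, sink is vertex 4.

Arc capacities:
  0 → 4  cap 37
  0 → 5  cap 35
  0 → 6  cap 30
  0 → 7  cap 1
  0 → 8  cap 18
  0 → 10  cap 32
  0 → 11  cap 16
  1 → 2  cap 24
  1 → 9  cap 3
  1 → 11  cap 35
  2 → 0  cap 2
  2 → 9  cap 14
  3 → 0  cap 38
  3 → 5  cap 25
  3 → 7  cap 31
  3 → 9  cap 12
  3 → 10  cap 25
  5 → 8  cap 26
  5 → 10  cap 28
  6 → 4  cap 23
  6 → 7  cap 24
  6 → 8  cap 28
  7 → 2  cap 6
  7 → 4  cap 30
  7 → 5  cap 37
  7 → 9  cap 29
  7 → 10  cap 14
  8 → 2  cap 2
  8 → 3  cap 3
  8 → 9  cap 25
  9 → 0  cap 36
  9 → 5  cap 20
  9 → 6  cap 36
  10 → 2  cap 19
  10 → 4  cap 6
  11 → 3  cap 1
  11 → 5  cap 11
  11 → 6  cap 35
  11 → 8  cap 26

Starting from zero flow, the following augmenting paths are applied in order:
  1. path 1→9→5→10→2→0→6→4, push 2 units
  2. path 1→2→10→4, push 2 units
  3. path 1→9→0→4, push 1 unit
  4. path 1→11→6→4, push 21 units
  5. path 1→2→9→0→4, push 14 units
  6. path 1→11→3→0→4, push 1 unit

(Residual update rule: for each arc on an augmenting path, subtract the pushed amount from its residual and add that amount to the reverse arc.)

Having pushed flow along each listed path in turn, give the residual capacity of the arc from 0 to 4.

Residual capacity of (0,4): 21

after path 1 (1→9→5→10→2→0→6→4, push 2): res(0,4)=37
after path 2 (1→2→10→4, push 2): res(0,4)=37
after path 3 (1→9→0→4, push 1): res(0,4)=36
after path 4 (1→11→6→4, push 21): res(0,4)=36
after path 5 (1→2→9→0→4, push 14): res(0,4)=22
after path 6 (1→11→3→0→4, push 1): res(0,4)=21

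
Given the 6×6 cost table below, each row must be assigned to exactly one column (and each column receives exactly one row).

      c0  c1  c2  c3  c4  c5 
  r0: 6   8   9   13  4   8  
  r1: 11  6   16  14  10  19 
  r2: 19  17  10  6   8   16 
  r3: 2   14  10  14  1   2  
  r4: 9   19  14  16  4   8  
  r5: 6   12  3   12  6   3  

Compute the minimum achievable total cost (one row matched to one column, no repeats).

Minimum assignment cost: 27

optimal assignment: row0→col0 (cost 6), row1→col1 (cost 6), row2→col3 (cost 6), row3→col5 (cost 2), row4→col4 (cost 4), row5→col2 (cost 3)
total = 6 + 6 + 6 + 2 + 4 + 3 = 27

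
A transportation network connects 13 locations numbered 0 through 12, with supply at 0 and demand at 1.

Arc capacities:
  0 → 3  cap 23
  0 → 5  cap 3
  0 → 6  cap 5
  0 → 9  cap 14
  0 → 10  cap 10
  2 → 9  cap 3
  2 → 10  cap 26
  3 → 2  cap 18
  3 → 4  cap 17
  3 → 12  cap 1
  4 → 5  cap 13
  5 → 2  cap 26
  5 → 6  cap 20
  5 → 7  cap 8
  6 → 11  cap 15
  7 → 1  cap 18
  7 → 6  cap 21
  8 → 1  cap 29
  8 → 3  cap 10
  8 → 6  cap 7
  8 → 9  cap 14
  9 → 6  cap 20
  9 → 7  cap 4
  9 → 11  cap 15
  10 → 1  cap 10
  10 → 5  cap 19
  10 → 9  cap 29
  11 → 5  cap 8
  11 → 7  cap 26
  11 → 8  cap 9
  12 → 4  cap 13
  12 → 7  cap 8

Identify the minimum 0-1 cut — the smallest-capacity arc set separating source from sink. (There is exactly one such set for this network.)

augment #1: 0→10→1 push 10
augment #2: 0→5→7→1 push 3
augment #3: 0→9→7→1 push 4
augment #4: 0→3→12→7→1 push 1
augment #5: 0→6→11→7→1 push 5
augment #6: 0→9→11→7→1 push 5
augment #7: 0→9→11→8→1 push 5
augment #8: 0→3→2→9→11→8→1 push 3
augment #9: 0→3→2→10→9→11→8→1 push 1
max flow = 37; residual-reachable set from 0 gives S-side
cut edges (S→T): {(7,1), (10,1), (11,8)} total cap 37

Min-cut arcs: {(7,1), (10,1), (11,8)} (total capacity 37)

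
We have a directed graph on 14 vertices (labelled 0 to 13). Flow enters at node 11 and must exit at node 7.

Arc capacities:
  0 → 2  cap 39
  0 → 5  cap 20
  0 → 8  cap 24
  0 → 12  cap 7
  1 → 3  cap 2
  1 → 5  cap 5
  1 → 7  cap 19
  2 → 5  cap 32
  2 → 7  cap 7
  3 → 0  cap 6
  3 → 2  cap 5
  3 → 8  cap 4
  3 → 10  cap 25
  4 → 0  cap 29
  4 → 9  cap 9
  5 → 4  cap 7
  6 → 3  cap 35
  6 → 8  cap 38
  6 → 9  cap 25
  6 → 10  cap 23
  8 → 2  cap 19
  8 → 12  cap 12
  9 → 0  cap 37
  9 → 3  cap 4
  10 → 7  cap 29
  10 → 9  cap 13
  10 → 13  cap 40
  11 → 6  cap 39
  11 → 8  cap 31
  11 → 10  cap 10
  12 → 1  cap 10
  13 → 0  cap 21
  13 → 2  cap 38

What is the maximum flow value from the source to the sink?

Maximum flow value: 46

augment #1: 11→10→7 bottleneck 10, total now 10
augment #2: 11→6→10→7 bottleneck 19, total now 29
augment #3: 11→8→2→7 bottleneck 7, total now 36
augment #4: 11→8→12→1→7 bottleneck 10, total now 46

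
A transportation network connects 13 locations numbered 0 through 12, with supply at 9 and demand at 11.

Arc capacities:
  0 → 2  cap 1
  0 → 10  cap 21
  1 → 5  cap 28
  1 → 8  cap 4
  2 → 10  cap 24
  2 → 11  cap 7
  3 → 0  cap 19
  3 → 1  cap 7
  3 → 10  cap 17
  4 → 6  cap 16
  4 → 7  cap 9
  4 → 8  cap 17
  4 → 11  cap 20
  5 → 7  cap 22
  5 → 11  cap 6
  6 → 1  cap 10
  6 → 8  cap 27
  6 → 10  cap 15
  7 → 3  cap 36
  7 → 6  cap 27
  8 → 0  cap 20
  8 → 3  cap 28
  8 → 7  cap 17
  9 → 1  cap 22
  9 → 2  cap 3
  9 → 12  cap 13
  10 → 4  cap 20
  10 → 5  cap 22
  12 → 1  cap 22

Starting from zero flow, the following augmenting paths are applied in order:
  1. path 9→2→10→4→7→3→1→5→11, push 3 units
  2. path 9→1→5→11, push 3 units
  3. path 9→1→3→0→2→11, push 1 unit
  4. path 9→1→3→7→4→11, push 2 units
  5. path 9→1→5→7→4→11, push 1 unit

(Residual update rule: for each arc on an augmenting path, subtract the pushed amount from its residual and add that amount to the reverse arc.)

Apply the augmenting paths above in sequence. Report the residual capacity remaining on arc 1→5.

Residual capacity of (1,5): 21

after path 1 (9→2→10→4→7→3→1→5→11, push 3): res(1,5)=25
after path 2 (9→1→5→11, push 3): res(1,5)=22
after path 3 (9→1→3→0→2→11, push 1): res(1,5)=22
after path 4 (9→1→3→7→4→11, push 2): res(1,5)=22
after path 5 (9→1→5→7→4→11, push 1): res(1,5)=21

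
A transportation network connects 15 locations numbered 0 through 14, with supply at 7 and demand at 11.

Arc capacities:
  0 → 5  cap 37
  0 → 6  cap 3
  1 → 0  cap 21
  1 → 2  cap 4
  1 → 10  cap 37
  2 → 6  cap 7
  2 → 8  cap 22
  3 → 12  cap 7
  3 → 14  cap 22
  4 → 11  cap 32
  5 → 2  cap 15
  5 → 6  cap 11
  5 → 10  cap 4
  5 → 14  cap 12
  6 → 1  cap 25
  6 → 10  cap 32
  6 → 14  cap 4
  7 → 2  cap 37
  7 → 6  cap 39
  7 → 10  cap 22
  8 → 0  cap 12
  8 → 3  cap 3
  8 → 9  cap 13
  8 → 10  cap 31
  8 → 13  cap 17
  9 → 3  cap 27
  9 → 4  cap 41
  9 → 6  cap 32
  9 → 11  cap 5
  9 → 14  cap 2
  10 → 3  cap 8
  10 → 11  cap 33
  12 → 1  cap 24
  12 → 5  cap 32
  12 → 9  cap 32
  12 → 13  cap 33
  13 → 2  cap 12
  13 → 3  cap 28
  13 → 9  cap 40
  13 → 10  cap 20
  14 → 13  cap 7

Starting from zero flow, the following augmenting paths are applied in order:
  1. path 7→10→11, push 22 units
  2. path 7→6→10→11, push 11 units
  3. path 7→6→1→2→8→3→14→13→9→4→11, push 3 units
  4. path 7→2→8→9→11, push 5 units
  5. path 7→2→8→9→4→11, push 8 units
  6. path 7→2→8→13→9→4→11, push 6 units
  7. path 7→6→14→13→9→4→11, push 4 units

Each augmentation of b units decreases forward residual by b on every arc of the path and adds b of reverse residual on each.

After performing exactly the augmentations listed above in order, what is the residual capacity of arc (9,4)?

after path 1 (7→10→11, push 22): res(9,4)=41
after path 2 (7→6→10→11, push 11): res(9,4)=41
after path 3 (7→6→1→2→8→3→14→13→9→4→11, push 3): res(9,4)=38
after path 4 (7→2→8→9→11, push 5): res(9,4)=38
after path 5 (7→2→8→9→4→11, push 8): res(9,4)=30
after path 6 (7→2→8→13→9→4→11, push 6): res(9,4)=24
after path 7 (7→6→14→13→9→4→11, push 4): res(9,4)=20

Residual capacity of (9,4): 20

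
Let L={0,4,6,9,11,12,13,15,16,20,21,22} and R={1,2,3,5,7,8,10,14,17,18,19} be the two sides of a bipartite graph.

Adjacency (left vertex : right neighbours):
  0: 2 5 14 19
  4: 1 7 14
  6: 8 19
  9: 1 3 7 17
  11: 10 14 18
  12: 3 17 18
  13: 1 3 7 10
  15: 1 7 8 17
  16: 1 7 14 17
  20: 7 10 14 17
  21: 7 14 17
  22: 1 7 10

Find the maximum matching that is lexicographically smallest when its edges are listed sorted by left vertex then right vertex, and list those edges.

Lex-smallest maximum matching: {(0,2), (4,1), (6,19), (9,3), (11,10), (12,18), (13,7), (15,8), (16,14), (20,17)}

|M| = 10 (so the lex-smallest maximum matching has 10 edges)
process left vertices in ascending order; for each, take the smallest-labelled available neighbour that still permits 10 edges overall, or leave it unmatched if none does
lex-smallest matching: {0-2, 4-1, 6-19, 9-3, 11-10, 12-18, 13-7, 15-8, 16-14, 20-17}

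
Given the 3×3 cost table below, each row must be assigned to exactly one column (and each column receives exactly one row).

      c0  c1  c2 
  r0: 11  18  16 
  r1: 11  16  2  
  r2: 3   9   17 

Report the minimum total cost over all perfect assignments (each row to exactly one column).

optimal assignment: row0→col0 (cost 11), row1→col2 (cost 2), row2→col1 (cost 9)
total = 11 + 2 + 9 = 22

Minimum assignment cost: 22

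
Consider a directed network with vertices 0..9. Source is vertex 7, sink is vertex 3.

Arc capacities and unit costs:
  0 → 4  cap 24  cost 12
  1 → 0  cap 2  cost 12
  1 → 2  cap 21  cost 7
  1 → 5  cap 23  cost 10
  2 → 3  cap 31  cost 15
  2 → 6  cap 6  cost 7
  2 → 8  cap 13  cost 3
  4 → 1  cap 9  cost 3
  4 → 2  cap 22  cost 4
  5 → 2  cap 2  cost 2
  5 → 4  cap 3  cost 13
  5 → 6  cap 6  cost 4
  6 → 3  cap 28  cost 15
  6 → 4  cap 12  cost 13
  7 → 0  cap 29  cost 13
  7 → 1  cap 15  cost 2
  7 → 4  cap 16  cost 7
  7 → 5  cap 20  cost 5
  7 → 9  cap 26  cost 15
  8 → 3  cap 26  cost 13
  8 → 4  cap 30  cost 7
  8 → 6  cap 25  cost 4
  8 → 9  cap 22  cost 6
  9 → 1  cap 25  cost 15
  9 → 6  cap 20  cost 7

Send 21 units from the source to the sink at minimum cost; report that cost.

shortest-cost path #1: 7→5→2→3 push 2 @ unit cost 22 (adds 44)
shortest-cost path #2: 7→1→2→3 push 15 @ unit cost 24 (adds 360)
shortest-cost path #3: 7→5→6→3 push 4 @ unit cost 24 (adds 96)
total cost = 500

Minimum cost for 21 units: 500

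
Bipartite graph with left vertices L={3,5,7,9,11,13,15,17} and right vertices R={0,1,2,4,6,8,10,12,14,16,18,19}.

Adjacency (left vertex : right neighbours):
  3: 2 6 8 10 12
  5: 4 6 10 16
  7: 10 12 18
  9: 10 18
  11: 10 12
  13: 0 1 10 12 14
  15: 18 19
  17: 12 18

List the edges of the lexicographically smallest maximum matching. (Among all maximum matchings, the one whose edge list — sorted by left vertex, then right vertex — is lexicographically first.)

Lex-smallest maximum matching: {(3,2), (5,4), (7,10), (9,18), (11,12), (13,0), (15,19)}

|M| = 7 (so the lex-smallest maximum matching has 7 edges)
process left vertices in ascending order; for each, take the smallest-labelled available neighbour that still permits 7 edges overall, or leave it unmatched if none does
lex-smallest matching: {3-2, 5-4, 7-10, 9-18, 11-12, 13-0, 15-19}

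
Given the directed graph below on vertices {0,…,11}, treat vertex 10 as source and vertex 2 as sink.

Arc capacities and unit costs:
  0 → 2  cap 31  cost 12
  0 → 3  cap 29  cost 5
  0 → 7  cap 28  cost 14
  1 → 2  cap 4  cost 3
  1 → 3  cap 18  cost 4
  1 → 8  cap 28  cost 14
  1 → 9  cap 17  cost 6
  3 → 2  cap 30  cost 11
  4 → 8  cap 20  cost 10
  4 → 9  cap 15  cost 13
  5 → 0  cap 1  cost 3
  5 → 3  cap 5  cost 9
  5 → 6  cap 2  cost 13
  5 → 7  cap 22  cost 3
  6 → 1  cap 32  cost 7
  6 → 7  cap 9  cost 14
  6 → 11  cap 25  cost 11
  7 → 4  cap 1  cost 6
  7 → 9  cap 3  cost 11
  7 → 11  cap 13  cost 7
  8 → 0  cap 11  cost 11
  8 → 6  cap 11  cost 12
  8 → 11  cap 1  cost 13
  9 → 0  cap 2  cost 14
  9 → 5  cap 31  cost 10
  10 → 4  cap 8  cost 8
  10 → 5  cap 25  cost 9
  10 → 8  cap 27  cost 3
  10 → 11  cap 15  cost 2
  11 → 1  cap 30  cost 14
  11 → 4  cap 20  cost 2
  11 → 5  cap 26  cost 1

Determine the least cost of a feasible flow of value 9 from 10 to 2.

shortest-cost path #1: 10→11→5→0→2 push 1 @ unit cost 18 (adds 18)
shortest-cost path #2: 10→11→1→2 push 4 @ unit cost 19 (adds 76)
shortest-cost path #3: 10→11→5→3→2 push 4 @ unit cost 23 (adds 92)
total cost = 186

Minimum cost for 9 units: 186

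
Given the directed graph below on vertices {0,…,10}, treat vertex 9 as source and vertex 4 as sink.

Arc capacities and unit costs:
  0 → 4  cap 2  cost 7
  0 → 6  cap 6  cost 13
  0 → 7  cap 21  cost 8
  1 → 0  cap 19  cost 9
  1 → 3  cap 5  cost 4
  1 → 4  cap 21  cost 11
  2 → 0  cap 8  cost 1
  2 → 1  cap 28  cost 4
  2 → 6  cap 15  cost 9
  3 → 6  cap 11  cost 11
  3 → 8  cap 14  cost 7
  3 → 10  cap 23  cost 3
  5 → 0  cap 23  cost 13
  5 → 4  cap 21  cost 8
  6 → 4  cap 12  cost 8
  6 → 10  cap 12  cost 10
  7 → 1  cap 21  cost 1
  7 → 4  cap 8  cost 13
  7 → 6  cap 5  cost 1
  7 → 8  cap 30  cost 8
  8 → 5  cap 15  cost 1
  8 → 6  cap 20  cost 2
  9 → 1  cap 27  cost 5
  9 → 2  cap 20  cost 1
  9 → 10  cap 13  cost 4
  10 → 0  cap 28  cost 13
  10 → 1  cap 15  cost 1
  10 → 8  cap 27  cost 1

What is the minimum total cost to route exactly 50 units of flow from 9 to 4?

shortest-cost path #1: 9→2→0→4 push 2 @ unit cost 9 (adds 18)
shortest-cost path #2: 9→10→8→5→4 push 13 @ unit cost 14 (adds 182)
shortest-cost path #3: 9→1→4 push 21 @ unit cost 16 (adds 336)
shortest-cost path #4: 9→2→6→4 push 12 @ unit cost 18 (adds 216)
shortest-cost path #5: 9→1→3→10→8→5→4 push 2 @ unit cost 22 (adds 44)
total cost = 796

Minimum cost for 50 units: 796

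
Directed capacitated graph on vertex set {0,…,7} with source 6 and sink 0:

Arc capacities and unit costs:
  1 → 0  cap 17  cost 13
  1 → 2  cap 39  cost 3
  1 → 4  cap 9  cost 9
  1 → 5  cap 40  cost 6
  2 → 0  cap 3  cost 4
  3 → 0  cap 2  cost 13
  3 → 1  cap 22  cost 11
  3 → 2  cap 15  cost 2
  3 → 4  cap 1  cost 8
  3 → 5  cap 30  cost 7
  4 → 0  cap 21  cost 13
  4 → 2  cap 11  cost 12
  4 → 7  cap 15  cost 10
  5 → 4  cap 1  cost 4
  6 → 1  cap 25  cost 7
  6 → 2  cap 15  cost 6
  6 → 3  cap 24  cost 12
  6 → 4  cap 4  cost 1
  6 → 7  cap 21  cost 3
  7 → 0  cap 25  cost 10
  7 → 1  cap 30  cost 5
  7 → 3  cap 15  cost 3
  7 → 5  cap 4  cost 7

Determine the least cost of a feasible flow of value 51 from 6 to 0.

Minimum cost for 51 units: 865

shortest-cost path #1: 6→2→0 push 3 @ unit cost 10 (adds 30)
shortest-cost path #2: 6→7→0 push 21 @ unit cost 13 (adds 273)
shortest-cost path #3: 6→4→0 push 4 @ unit cost 14 (adds 56)
shortest-cost path #4: 6→1→0 push 17 @ unit cost 20 (adds 340)
shortest-cost path #5: 6→3→0 push 2 @ unit cost 25 (adds 50)
shortest-cost path #6: 6→1→4→0 push 4 @ unit cost 29 (adds 116)
total cost = 865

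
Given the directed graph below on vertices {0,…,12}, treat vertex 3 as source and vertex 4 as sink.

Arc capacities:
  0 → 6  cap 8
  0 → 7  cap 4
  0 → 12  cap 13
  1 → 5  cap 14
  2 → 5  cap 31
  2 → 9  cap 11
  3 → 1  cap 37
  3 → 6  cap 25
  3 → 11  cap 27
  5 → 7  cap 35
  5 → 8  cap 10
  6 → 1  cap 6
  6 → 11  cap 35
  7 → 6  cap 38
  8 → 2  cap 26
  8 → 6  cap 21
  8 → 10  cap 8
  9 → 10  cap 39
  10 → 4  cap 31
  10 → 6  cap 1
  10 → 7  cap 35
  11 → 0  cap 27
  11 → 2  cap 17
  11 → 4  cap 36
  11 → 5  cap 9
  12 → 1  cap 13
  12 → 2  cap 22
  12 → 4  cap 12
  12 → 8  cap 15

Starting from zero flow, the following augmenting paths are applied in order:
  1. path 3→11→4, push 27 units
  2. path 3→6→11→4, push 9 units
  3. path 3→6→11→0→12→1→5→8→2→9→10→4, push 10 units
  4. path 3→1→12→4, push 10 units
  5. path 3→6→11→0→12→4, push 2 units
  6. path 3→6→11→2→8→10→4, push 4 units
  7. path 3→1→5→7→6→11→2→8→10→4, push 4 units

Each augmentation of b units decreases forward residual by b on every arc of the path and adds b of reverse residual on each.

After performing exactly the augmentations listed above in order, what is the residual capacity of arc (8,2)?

Residual capacity of (8,2): 24

after path 1 (3→11→4, push 27): res(8,2)=26
after path 2 (3→6→11→4, push 9): res(8,2)=26
after path 3 (3→6→11→0→12→1→5→8→2→9→10→4, push 10): res(8,2)=16
after path 4 (3→1→12→4, push 10): res(8,2)=16
after path 5 (3→6→11→0→12→4, push 2): res(8,2)=16
after path 6 (3→6→11→2→8→10→4, push 4): res(8,2)=20
after path 7 (3→1→5→7→6→11→2→8→10→4, push 4): res(8,2)=24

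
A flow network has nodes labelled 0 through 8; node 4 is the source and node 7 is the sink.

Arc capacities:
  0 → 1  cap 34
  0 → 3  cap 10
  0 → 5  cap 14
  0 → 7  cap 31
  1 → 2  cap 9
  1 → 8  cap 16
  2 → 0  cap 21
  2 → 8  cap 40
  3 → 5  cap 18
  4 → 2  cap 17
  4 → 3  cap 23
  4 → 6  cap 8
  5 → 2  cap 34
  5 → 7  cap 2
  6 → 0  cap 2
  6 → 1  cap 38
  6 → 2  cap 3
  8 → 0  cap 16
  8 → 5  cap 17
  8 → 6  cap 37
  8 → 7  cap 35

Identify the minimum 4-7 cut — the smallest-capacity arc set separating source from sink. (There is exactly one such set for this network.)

augment #1: 4→2→0→7 push 17
augment #2: 4→3→5→7 push 2
augment #3: 4→6→0→7 push 2
augment #4: 4→6→1→8→7 push 6
augment #5: 4→3→5→2→0→7 push 4
augment #6: 4→3→5→2→8→7 push 12
max flow = 43; residual-reachable set from 4 gives S-side
cut edges (S→T): {(3,5), (4,2), (4,6)} total cap 43

Min-cut arcs: {(3,5), (4,2), (4,6)} (total capacity 43)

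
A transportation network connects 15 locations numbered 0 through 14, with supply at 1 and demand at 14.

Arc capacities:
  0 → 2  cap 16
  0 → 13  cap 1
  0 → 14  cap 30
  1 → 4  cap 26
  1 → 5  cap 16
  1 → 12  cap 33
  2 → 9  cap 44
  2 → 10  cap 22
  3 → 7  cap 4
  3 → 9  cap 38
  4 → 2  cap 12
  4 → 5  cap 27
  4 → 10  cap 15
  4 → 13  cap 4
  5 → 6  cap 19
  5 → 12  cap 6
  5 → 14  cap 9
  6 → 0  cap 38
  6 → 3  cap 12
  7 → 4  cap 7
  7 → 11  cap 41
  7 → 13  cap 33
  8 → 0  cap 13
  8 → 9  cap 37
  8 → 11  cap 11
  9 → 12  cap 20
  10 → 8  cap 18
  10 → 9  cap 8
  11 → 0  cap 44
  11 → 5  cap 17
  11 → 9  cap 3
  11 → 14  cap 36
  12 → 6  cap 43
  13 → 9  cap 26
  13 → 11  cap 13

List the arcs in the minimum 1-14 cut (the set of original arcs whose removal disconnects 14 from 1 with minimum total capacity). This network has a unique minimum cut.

augment #1: 1→5→14 push 9
augment #2: 1→4→13→11→14 push 4
augment #3: 1→5→6→0→14 push 7
augment #4: 1→12→6→0→14 push 23
augment #5: 1→4→10→8→11→14 push 11
augment #6: 1→12→6→0→13→11→14 push 1
augment #7: 1→12→6→3→7→11→14 push 4
max flow = 59; residual-reachable set from 1 gives S-side
cut edges (S→T): {(0,13), (0,14), (3,7), (4,13), (5,14), (8,11)} total cap 59

Min-cut arcs: {(0,13), (0,14), (3,7), (4,13), (5,14), (8,11)} (total capacity 59)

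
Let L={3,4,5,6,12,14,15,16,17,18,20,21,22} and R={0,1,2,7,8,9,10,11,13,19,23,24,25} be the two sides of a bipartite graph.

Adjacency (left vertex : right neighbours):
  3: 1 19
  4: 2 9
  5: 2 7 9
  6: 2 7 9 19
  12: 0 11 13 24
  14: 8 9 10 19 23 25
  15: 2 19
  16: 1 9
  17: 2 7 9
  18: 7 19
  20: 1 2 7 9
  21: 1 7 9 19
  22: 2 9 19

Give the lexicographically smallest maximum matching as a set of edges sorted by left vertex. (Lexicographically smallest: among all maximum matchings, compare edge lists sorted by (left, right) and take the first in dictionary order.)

Lex-smallest maximum matching: {(3,1), (4,2), (5,7), (6,9), (12,0), (14,8), (15,19)}

|M| = 7 (so the lex-smallest maximum matching has 7 edges)
process left vertices in ascending order; for each, take the smallest-labelled available neighbour that still permits 7 edges overall, or leave it unmatched if none does
lex-smallest matching: {3-1, 4-2, 5-7, 6-9, 12-0, 14-8, 15-19}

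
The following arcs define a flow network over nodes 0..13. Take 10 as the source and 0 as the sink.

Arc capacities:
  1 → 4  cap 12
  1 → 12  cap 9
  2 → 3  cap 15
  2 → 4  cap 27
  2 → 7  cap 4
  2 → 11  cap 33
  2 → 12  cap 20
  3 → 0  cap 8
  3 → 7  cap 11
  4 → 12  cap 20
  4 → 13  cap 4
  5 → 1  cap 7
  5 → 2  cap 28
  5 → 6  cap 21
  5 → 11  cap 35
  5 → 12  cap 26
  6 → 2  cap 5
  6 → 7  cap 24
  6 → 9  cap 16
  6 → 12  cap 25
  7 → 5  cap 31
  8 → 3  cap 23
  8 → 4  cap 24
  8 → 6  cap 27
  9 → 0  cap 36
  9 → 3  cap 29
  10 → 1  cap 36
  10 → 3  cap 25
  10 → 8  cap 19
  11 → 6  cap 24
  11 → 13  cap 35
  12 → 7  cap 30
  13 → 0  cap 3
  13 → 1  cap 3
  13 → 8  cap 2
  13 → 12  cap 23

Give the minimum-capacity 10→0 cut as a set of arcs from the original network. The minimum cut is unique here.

Min-cut arcs: {(3,0), (6,9), (13,0)} (total capacity 27)

augment #1: 10→3→0 push 8
augment #2: 10→1→4→13→0 push 3
augment #3: 10→8→6→9→0 push 16
max flow = 27; residual-reachable set from 10 gives S-side
cut edges (S→T): {(3,0), (6,9), (13,0)} total cap 27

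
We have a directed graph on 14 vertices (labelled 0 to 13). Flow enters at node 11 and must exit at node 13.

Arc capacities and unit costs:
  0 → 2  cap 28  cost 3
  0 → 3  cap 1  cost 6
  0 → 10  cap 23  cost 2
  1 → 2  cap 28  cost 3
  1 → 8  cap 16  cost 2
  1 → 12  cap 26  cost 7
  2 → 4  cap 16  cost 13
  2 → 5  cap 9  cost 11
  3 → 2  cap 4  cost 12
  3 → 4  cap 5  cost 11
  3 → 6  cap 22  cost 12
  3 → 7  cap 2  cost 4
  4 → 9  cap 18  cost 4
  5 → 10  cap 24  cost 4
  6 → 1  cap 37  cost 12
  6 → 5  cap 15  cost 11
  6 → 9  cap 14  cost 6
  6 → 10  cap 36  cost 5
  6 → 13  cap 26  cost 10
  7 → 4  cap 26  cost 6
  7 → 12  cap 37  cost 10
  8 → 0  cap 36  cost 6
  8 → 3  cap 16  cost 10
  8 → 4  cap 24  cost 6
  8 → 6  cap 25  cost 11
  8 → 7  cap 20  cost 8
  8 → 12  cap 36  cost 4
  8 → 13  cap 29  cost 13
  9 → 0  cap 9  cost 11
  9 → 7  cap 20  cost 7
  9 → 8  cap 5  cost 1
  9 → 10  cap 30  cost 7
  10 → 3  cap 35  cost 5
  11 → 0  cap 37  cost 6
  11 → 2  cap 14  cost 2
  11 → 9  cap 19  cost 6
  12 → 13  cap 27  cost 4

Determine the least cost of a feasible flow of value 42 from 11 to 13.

shortest-cost path #1: 11→9→8→12→13 push 5 @ unit cost 15 (adds 75)
shortest-cost path #2: 11→9→7→12→13 push 14 @ unit cost 27 (adds 378)
shortest-cost path #3: 11→0→3→7→12→13 push 1 @ unit cost 30 (adds 30)
shortest-cost path #4: 11→0→10→3→7→12→13 push 1 @ unit cost 31 (adds 31)
shortest-cost path #5: 11→0→10→3→6→13 push 21 @ unit cost 35 (adds 735)
total cost = 1249

Minimum cost for 42 units: 1249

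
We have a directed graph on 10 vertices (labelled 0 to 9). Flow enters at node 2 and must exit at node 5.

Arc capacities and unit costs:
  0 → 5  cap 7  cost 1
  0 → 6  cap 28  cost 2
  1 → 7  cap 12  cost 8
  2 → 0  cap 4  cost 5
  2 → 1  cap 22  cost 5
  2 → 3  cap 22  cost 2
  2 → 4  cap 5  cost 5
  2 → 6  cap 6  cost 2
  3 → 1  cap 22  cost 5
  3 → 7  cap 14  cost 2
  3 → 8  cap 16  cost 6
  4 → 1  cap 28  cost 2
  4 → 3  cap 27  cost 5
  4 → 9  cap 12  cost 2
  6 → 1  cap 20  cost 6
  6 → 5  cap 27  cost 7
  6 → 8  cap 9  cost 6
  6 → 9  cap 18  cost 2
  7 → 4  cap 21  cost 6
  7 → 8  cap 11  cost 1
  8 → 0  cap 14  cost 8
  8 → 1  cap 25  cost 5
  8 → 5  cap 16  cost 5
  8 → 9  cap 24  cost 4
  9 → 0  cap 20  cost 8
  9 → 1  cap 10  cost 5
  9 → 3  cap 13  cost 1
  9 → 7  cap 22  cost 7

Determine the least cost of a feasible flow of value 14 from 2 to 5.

Minimum cost for 14 units: 118

shortest-cost path #1: 2→0→5 push 4 @ unit cost 6 (adds 24)
shortest-cost path #2: 2→6→5 push 6 @ unit cost 9 (adds 54)
shortest-cost path #3: 2→3→7→8→5 push 4 @ unit cost 10 (adds 40)
total cost = 118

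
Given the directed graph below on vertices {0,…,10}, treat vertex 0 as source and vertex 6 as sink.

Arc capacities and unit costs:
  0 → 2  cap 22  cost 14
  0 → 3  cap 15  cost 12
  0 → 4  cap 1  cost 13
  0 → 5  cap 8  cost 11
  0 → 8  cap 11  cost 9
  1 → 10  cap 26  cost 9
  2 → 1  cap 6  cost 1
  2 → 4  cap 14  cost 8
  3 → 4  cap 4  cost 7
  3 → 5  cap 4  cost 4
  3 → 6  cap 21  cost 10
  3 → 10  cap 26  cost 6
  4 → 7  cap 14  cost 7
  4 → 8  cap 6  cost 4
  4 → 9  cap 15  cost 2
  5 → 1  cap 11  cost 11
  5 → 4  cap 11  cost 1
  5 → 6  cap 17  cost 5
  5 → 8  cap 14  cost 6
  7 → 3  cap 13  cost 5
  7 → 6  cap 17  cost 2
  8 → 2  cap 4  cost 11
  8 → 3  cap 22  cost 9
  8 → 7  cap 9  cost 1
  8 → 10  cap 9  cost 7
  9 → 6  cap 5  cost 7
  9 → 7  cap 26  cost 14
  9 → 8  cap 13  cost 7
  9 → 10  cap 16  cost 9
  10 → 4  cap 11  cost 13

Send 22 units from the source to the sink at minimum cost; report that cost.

shortest-cost path #1: 0→8→7→6 push 9 @ unit cost 12 (adds 108)
shortest-cost path #2: 0→5→6 push 8 @ unit cost 16 (adds 128)
shortest-cost path #3: 0→3→5→6 push 4 @ unit cost 21 (adds 84)
shortest-cost path #4: 0→3→6 push 1 @ unit cost 22 (adds 22)
total cost = 342

Minimum cost for 22 units: 342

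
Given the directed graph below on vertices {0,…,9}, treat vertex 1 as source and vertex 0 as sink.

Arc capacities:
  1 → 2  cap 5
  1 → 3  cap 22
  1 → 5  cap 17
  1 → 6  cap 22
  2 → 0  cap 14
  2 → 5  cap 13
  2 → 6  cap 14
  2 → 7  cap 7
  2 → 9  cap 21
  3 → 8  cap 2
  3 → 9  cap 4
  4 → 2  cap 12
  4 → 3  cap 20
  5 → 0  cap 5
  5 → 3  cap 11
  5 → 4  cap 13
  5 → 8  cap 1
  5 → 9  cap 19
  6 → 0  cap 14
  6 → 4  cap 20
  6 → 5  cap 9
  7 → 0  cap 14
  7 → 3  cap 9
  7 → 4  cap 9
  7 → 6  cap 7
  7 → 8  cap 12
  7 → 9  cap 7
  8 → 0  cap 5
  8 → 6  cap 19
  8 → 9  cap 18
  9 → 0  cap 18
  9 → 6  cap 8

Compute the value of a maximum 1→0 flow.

Maximum flow value: 50

augment #1: 1→2→0 bottleneck 5, total now 5
augment #2: 1→5→0 bottleneck 5, total now 10
augment #3: 1→6→0 bottleneck 14, total now 24
augment #4: 1→3→8→0 bottleneck 2, total now 26
augment #5: 1→3→9→0 bottleneck 4, total now 30
augment #6: 1→5→8→0 bottleneck 1, total now 31
augment #7: 1→5→9→0 bottleneck 11, total now 42
augment #8: 1→6→4→2→0 bottleneck 8, total now 50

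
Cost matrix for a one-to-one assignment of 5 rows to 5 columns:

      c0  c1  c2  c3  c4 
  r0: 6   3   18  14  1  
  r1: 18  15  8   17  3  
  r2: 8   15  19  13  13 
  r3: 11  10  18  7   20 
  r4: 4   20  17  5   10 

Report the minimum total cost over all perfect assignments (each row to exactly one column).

Minimum assignment cost: 32

optimal assignment: row0→col4 (cost 1), row1→col2 (cost 8), row2→col0 (cost 8), row3→col1 (cost 10), row4→col3 (cost 5)
total = 1 + 8 + 8 + 10 + 5 = 32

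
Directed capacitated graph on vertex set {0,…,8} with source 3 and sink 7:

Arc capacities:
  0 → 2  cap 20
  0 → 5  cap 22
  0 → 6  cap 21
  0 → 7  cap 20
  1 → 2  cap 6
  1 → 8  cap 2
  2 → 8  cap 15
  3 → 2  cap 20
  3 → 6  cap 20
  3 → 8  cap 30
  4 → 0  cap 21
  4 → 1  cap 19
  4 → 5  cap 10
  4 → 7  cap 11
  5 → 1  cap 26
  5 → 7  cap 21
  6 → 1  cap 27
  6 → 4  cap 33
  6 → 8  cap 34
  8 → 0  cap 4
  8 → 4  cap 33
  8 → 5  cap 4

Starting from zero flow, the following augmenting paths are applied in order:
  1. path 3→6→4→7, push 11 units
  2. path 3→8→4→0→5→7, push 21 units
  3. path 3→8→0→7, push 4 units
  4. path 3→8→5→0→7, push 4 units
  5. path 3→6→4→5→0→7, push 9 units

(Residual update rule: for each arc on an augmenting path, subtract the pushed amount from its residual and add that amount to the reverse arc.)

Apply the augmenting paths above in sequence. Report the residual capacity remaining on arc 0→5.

after path 1 (3→6→4→7, push 11): res(0,5)=22
after path 2 (3→8→4→0→5→7, push 21): res(0,5)=1
after path 3 (3→8→0→7, push 4): res(0,5)=1
after path 4 (3→8→5→0→7, push 4): res(0,5)=5
after path 5 (3→6→4→5→0→7, push 9): res(0,5)=14

Residual capacity of (0,5): 14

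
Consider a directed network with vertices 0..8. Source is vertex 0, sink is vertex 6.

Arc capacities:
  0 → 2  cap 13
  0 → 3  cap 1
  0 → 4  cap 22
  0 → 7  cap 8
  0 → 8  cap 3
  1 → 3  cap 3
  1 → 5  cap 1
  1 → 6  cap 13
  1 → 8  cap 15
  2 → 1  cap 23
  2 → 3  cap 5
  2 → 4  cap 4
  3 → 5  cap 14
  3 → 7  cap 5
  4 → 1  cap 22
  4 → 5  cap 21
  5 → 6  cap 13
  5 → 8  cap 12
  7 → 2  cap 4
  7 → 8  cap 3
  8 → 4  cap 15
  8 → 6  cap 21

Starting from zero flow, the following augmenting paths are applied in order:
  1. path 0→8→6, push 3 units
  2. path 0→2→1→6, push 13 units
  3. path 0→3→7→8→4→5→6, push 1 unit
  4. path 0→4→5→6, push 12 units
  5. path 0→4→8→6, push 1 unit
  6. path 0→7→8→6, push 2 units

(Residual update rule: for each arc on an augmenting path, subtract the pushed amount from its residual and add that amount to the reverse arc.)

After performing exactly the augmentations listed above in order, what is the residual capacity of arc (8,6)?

Residual capacity of (8,6): 15

after path 1 (0→8→6, push 3): res(8,6)=18
after path 2 (0→2→1→6, push 13): res(8,6)=18
after path 3 (0→3→7→8→4→5→6, push 1): res(8,6)=18
after path 4 (0→4→5→6, push 12): res(8,6)=18
after path 5 (0→4→8→6, push 1): res(8,6)=17
after path 6 (0→7→8→6, push 2): res(8,6)=15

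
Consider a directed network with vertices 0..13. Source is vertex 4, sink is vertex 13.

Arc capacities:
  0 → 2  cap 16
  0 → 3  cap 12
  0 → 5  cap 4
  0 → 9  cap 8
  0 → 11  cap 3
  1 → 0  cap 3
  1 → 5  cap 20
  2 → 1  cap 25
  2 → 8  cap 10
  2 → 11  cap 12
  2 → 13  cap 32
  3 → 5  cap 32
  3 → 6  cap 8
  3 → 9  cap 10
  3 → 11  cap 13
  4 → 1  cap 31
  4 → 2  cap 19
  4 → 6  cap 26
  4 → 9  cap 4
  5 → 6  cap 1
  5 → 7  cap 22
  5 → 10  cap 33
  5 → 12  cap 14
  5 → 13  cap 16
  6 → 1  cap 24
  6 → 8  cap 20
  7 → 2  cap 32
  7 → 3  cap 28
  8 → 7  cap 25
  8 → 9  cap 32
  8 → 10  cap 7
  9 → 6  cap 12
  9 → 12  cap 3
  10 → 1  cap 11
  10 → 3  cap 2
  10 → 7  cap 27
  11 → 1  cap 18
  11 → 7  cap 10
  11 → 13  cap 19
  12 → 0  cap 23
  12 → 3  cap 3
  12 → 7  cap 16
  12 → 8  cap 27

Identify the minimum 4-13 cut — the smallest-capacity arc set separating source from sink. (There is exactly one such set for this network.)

augment #1: 4→2→13 push 19
augment #2: 4→1→5→13 push 16
augment #3: 4→1→0→2→13 push 3
augment #4: 4→1→5→7→2→13 push 4
augment #5: 4→6→8→7→2→13 push 6
augment #6: 4→9→12→0→11→13 push 3
augment #7: 4→6→8→7→2→11→13 push 12
augment #8: 4→6→8→7→3→11→13 push 2
max flow = 65; residual-reachable set from 4 gives S-side
cut edges (S→T): {(1,0), (1,5), (4,2), (6,8), (9,12)} total cap 65

Min-cut arcs: {(1,0), (1,5), (4,2), (6,8), (9,12)} (total capacity 65)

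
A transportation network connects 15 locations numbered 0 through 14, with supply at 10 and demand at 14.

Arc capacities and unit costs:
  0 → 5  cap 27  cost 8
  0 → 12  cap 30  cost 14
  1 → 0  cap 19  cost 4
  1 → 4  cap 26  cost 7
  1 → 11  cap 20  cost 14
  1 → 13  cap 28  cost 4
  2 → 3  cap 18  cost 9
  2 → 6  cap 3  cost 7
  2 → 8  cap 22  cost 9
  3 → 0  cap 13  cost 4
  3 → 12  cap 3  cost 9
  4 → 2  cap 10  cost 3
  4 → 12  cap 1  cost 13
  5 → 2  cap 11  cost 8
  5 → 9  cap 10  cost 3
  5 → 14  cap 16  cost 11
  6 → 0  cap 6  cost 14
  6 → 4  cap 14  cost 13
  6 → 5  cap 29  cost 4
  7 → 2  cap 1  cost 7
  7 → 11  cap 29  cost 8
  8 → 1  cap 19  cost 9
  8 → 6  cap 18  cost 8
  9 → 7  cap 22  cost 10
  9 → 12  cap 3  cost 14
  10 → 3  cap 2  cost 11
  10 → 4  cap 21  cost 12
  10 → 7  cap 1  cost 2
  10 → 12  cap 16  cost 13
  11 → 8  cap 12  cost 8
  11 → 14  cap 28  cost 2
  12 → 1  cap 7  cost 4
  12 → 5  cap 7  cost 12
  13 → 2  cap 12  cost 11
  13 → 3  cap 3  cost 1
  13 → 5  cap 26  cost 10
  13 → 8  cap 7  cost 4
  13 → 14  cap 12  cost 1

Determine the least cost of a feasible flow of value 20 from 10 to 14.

Minimum cost for 20 units: 597

shortest-cost path #1: 10→7→11→14 push 1 @ unit cost 12 (adds 12)
shortest-cost path #2: 10→12→1→13→14 push 7 @ unit cost 22 (adds 154)
shortest-cost path #3: 10→3→0→5→14 push 2 @ unit cost 34 (adds 68)
shortest-cost path #4: 10→12→5→14 push 7 @ unit cost 36 (adds 252)
shortest-cost path #5: 10→4→2→6→5→14 push 3 @ unit cost 37 (adds 111)
total cost = 597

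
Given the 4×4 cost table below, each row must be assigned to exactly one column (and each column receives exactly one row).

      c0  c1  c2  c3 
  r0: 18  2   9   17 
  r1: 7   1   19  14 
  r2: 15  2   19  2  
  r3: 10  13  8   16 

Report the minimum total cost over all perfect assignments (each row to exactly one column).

optimal assignment: row0→col1 (cost 2), row1→col0 (cost 7), row2→col3 (cost 2), row3→col2 (cost 8)
total = 2 + 7 + 2 + 8 = 19

Minimum assignment cost: 19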